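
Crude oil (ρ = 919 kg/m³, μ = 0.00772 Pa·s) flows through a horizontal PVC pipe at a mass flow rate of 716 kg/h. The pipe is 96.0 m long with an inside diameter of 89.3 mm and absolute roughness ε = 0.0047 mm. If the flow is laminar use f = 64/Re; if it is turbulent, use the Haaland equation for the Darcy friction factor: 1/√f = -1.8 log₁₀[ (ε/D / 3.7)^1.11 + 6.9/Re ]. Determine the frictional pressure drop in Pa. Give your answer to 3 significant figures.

ṁ = 716 kg/h = 716/3600 = 0.1989 kg/s.
A = πD²/4 = π(0.0893)²/4 = 0.006263 m²; mean velocity V = ṁ/(ρA) = 0.1989/(919 · 0.006263) = 0.03455 m/s.
Reynolds number Re = ρVD/μ = 919 · 0.03455 · 0.0893 / 0.00772 = 367.3.
Re < 2300 → laminar flow, so f = 64/Re = 64/367.3 = 0.1742 (the turbulent correlation is not needed).
Darcy-Weisbach: ΔP = f(L/D)(ρV²/2) = 0.1742·(96/0.0893)·(919·0.03455²/2) = 0.1742·1075·0.5486 = 102.8 Pa.

ΔP ≈ 103 Pa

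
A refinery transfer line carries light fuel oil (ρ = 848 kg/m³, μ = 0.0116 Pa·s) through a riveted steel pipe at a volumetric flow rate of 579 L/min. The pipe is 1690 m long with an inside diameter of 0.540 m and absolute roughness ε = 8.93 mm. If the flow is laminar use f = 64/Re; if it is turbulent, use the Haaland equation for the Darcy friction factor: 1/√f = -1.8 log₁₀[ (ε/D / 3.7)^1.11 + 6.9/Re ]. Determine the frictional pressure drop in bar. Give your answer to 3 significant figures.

Q = 579 L/min = 579/60000 = 0.00965 m³/s.
Cross-sectional area A = πD²/4 = π(0.54)²/4 = 0.229 m²; mean velocity V = Q/A = 0.00965/0.229 = 0.04214 m/s.
Reynolds number Re = ρVD/μ = 848 · 0.04214 · 0.54 / 0.0116 = 1663.
Re < 2300 → laminar flow, so f = 64/Re = 64/1663 = 0.03848 (the turbulent correlation is not needed).
Darcy-Weisbach: ΔP = f(L/D)(ρV²/2) = 0.03848·(1690/0.54)·(848·0.04214²/2) = 0.03848·3130·0.7528 = 90.65 Pa.
ΔP = 90.65 Pa = 9.06×10^-4 bar.

ΔP ≈ 9.06×10^-4 bar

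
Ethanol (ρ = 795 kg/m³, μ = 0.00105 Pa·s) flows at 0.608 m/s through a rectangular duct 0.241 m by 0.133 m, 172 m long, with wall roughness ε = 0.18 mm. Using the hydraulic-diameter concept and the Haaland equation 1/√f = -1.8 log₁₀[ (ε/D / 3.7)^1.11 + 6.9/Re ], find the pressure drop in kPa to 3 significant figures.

ΔP ≈ 3.34 kPa

Hydraulic diameter D_h = 4A/P = 4·(0.241·0.133)/(2·(0.241+0.133)) = 0.1282/0.748 = 0.1714 m.
Re = ρVD_h/μ = 795·0.608·0.1714/0.00105 = 7.891e+04.
ε/D_h = 0.00018/0.1714 = 0.00105; Haaland gives 1/√f = -1.8 log₁₀[0.000116+8.74e-05] = 6.646, so f = 0.02264.
ΔP = f(L/D_h)(ρV²/2) = 0.02264·172/0.1714·146.9 = 3338 Pa.
ΔP = 3.34 kPa.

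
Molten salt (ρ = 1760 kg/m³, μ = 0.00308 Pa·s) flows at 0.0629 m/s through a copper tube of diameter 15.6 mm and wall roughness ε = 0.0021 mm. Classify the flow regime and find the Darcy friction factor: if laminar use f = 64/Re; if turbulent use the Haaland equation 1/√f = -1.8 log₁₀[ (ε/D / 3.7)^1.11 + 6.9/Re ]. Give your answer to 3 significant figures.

f ≈ 0.114

Re = ρVD/μ = 1760·0.0629·0.0156/0.00308 = 560.7.
Re < 2300 → laminar, so f = 64/Re = 0.1141 (roughness is irrelevant in laminar flow).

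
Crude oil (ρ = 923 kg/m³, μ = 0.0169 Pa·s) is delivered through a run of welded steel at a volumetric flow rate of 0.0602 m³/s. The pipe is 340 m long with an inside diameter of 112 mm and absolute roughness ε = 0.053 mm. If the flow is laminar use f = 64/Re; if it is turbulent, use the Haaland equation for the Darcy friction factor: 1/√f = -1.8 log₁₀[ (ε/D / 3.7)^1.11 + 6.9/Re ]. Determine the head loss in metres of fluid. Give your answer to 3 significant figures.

h_f ≈ 135 m

Cross-sectional area A = πD²/4 = π(0.112)²/4 = 0.009852 m²; mean velocity V = Q/A = 0.0602/0.009852 = 6.11 m/s.
Reynolds number Re = ρVD/μ = 923 · 6.11 · 0.112 / 0.0169 = 3.738e+04.
Re > 4000 → turbulent. Relative roughness ε/D = 5.3e-05/0.112 = 0.000473. Haaland: 1/√f = -1.8 log₁₀[(0.000473/3.7)^1.11 + 6.9/3.738e+04] = -1.8 log₁₀[4.77e-05 + 0.000185] = 6.541, so f = 0.02337.
Darcy-Weisbach: ΔP = f(L/D)(ρV²/2) = 0.02337·(340/0.112)·(923·6.11²/2) = 0.02337·3036·1.723e+04 = 1.223e+06 Pa.
Head loss h_f = ΔP/(ρg) = 1.223e+06/(923·9.81) = 135 m.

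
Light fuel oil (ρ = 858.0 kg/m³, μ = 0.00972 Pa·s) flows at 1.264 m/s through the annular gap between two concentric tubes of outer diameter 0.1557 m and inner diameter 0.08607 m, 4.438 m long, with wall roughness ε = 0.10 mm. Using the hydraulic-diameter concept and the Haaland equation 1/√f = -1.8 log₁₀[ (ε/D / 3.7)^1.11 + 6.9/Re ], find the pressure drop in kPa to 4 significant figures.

Hydraulic diameter D_h = 4A/P = D_o - D_i = 0.1557 - 0.08607 = 0.06963 m.
Re = ρVD_h/μ = 858·1.264·0.06963/0.00972 = 7769.
ε/D_h = 0.0001/0.06963 = 0.00144; Haaland gives 1/√f = -1.8 log₁₀[0.000164+0.000888] = 5.361, so f = 0.0348.
ΔP = f(L/D_h)(ρV²/2) = 0.0348·4.438/0.06963·685.4 = 1520 Pa.
ΔP = 1.520 kPa.

ΔP ≈ 1.520 kPa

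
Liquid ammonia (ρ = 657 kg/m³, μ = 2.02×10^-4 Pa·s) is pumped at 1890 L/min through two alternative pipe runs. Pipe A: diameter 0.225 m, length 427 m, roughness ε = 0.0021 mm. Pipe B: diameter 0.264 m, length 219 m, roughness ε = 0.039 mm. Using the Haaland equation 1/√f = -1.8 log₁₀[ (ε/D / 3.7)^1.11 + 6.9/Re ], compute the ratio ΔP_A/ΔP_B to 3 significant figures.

ΔP_A/ΔP_B ≈ 3.76

Pipe A: V = Q/A = 0.0315/0.03976 = 0.7922 m/s; Re = 5.798e+05; ε/D = 9.33e-06; Haaland → f = 0.01284; ΔP_A = f(L/D)(ρV²/2) = 5024 Pa.
Pipe B: V = Q/A = 0.0315/0.05474 = 0.5755 m/s; Re = 4.941e+05; ε/D = 0.000148; Haaland → f = 0.01479; ΔP_B = f(L/D)(ρV²/2) = 1335 Pa.
ΔP_A/ΔP_B = 5024/1335 = 3.76.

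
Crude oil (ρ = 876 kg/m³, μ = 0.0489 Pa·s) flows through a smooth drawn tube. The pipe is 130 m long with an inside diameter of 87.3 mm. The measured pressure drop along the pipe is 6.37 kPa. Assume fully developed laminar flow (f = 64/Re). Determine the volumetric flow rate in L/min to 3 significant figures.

Q ≈ 85.7 L/min

For laminar flow, f = 64/Re with Re = ρVD/μ, so Darcy-Weisbach reduces to ΔP = 32μLV/D². Solving for V: V = ΔP·D²/(32μL) = 6370·(0.0873)²/(32·0.0489·130) = 0.2387 m/s.
Check: Re = ρVD/μ = 876·0.2387·0.0873/0.0489 = 373.2 < 2300, so the laminar assumption holds.
Q = V·A = 0.2387·(π/4·0.0873²) = 0.001429 m³/s = 85.7 L/min.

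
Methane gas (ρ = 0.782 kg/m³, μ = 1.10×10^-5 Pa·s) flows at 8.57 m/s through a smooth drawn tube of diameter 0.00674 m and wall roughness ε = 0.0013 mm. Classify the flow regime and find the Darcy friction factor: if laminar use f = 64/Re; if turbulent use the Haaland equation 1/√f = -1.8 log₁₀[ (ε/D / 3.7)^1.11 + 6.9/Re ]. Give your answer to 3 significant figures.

f ≈ 0.0402

Re = ρVD/μ = 0.782·8.57·0.00674/1.1e-05 = 4106.
Re > 4000 → turbulent. ε/D = 1.3e-06/0.00674 = 0.000193; Haaland: 1/√f = -1.8 log₁₀[1.76e-05 + 0.00168] = 4.986, so f = 0.04022.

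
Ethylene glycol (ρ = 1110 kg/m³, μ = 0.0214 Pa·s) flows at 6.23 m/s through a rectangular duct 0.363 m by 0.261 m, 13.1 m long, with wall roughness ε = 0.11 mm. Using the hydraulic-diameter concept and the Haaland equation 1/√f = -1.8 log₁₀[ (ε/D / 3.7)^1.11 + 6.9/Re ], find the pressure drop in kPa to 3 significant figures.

Hydraulic diameter D_h = 4A/P = 4·(0.363·0.261)/(2·(0.363+0.261)) = 0.379/1.248 = 0.3037 m.
Re = ρVD_h/μ = 1110·6.23·0.3037/0.0214 = 9.813e+04.
ε/D_h = 0.00011/0.3037 = 0.000362; Haaland gives 1/√f = -1.8 log₁₀[3.55e-05+7.03e-05] = 7.156, so f = 0.01953.
ΔP = f(L/D_h)(ρV²/2) = 0.01953·13.1/0.3037·2.154e+04 = 1.815e+04 Pa.
ΔP = 18.1 kPa.

ΔP ≈ 18.1 kPa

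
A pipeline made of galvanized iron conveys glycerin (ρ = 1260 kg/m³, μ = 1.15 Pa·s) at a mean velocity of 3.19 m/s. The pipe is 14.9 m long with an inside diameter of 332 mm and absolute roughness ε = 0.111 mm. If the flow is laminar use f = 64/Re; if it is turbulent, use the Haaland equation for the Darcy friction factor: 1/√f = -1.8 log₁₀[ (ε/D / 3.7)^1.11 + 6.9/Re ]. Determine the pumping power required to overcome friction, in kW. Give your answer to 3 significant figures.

Reynolds number Re = ρVD/μ = 1260 · 3.19 · 0.332 / 1.15 = 1160.
Re < 2300 → laminar flow, so f = 64/Re = 64/1160 = 0.05515 (the turbulent correlation is not needed).
Darcy-Weisbach: ΔP = f(L/D)(ρV²/2) = 0.05515·(14.9/0.332)·(1260·3.19²/2) = 0.05515·44.88·6411 = 1.587e+04 Pa.
Q = V·A = 3.19·0.08657 = 0.2762 m³/s.
Pumping power P = QΔP = 0.2762·1.587e+04 = 4382 W = 4.38 kW.

P ≈ 4.38 kW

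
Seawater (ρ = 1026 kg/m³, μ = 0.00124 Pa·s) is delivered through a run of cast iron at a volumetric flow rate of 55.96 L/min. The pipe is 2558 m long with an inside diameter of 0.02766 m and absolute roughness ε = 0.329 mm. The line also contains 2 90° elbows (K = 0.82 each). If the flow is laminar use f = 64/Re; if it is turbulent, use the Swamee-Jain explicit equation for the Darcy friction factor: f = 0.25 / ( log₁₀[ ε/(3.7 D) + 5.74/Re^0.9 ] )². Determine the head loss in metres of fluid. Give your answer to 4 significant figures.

h_f ≈ 479.1 m

Q = 55.96 L/min = 55.96/60000 = 0.0009327 m³/s.
Cross-sectional area A = πD²/4 = π(0.02766)²/4 = 0.0006009 m²; mean velocity V = Q/A = 0.0009327/0.0006009 = 1.552 m/s.
Reynolds number Re = ρVD/μ = 1026 · 1.552 · 0.02766 / 0.00124 = 3.552e+04.
Re > 4000 → turbulent. Relative roughness ε/D = 0.000329/0.02766 = 0.0119. Swamee-Jain: f = 0.25/(log₁₀[0.0119/3.7 + 5.74/3.552e+04^0.9])² = 0.25/(log₁₀[0.00321 + 0.000461])² = 0.25/(-2.435)² = 0.04217.
Total minor-loss coefficient ΣK = 2·0.82 = 1.64.
ΔP = [f·L/D + ΣK]·(ρV²/2) = [0.04217·2558/0.02766 + 1.64]·(1026·1.552²/2) = [3900 + 1.64]·1236 = 4.822e+06 Pa.
Head loss h_f = ΔP/(ρg) = 4.822e+06/(1026·9.81) = 479.1 m.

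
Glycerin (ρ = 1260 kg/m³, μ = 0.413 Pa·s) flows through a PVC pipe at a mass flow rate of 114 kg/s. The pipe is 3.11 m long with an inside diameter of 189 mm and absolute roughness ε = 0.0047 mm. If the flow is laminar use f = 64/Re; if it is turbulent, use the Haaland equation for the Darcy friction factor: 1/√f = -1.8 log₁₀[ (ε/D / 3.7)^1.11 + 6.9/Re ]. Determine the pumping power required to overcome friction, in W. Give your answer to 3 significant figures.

A = πD²/4 = π(0.189)²/4 = 0.02806 m²; mean velocity V = ṁ/(ρA) = 114/(1260 · 0.02806) = 3.225 m/s.
Reynolds number Re = ρVD/μ = 1260 · 3.225 · 0.189 / 0.413 = 1860.
Re < 2300 → laminar flow, so f = 64/Re = 64/1860 = 0.03442 (the turbulent correlation is not needed).
Darcy-Weisbach: ΔP = f(L/D)(ρV²/2) = 0.03442·(3.11/0.189)·(1260·3.225²/2) = 0.03442·16.46·6552 = 3711 Pa.
Q = ṁ/ρ = 114/1260 = 0.09048 m³/s.
Pumping power P = QΔP = 0.09048·3711 = 335.7 W = 336 W.

P ≈ 336 W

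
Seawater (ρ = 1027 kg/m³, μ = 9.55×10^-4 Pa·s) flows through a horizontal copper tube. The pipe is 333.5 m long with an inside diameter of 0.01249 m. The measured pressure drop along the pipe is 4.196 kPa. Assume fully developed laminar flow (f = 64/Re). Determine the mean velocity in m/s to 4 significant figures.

For laminar flow, f = 64/Re with Re = ρVD/μ, so Darcy-Weisbach reduces to ΔP = 32μLV/D². Solving for V: V = ΔP·D²/(32μL) = 4196·(0.01249)²/(32·0.000955·333.5) = 0.06423 m/s.
Check: Re = ρVD/μ = 1027·0.06423·0.01249/0.000955 = 862.7 < 2300, so the laminar assumption holds.

V ≈ 0.06423 m/s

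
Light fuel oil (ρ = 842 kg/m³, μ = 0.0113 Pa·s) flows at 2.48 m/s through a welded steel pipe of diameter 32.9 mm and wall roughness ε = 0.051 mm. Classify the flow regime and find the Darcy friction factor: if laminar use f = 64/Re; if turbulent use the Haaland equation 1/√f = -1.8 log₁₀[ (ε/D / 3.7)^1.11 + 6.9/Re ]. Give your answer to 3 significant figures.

Re = ρVD/μ = 842·2.48·0.0329/0.0113 = 6080.
Re > 4000 → turbulent. ε/D = 5.1e-05/0.0329 = 0.00155; Haaland: 1/√f = -1.8 log₁₀[0.000178 + 0.00113] = 5.187, so f = 0.03717.

f ≈ 0.0372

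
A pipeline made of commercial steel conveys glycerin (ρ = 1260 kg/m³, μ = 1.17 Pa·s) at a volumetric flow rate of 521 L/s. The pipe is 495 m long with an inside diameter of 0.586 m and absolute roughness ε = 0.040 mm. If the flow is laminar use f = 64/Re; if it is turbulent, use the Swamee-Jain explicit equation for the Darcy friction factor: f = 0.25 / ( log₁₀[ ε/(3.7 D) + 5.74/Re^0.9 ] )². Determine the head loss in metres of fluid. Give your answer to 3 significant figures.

h_f ≈ 8.43 m

Q = 521 L/s = 521/1000 = 0.521 m³/s.
Cross-sectional area A = πD²/4 = π(0.586)²/4 = 0.2697 m²; mean velocity V = Q/A = 0.521/0.2697 = 1.932 m/s.
Reynolds number Re = ρVD/μ = 1260 · 1.932 · 0.586 / 1.17 = 1219.
Re < 2300 → laminar flow, so f = 64/Re = 64/1219 = 0.0525 (the turbulent correlation is not needed).
Darcy-Weisbach: ΔP = f(L/D)(ρV²/2) = 0.0525·(495/0.586)·(1260·1.932²/2) = 0.0525·844.7·2351 = 1.043e+05 Pa.
Head loss h_f = ΔP/(ρg) = 1.043e+05/(1260·9.81) = 8.43 m.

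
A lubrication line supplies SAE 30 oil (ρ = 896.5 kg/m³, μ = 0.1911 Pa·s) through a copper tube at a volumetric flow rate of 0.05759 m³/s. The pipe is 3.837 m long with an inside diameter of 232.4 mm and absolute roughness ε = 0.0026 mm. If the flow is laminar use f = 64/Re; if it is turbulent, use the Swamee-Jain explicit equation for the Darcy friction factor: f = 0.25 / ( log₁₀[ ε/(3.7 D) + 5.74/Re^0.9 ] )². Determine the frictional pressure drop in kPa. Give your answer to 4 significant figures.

ΔP ≈ 0.5898 kPa

Cross-sectional area A = πD²/4 = π(0.2324)²/4 = 0.04242 m²; mean velocity V = Q/A = 0.05759/0.04242 = 1.358 m/s.
Reynolds number Re = ρVD/μ = 896.5 · 1.358 · 0.2324 / 0.191 = 1480.
Re < 2300 → laminar flow, so f = 64/Re = 64/1480 = 0.04324 (the turbulent correlation is not needed).
Darcy-Weisbach: ΔP = f(L/D)(ρV²/2) = 0.04324·(3.837/0.2324)·(896.5·1.358²/2) = 0.04324·16.51·826.2 = 589.8 Pa.
ΔP = 589.8 Pa = 0.5898 kPa.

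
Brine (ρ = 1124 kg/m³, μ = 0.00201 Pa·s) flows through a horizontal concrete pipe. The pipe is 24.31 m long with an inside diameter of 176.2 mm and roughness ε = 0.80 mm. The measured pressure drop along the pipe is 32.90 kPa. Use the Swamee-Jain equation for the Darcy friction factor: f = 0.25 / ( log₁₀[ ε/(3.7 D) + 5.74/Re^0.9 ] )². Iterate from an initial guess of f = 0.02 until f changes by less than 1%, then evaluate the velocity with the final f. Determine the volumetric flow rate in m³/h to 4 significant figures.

Q ≈ 330.7 m³/h

Rearranging Darcy-Weisbach: V = √(2·ΔP·D/(f·L·ρ)). With ε/D = 0.0008/0.1762 = 0.00454, iterate starting from f = 0.02:
  f = 0.02 → V = √(2·3.29e+04·0.1762/(0.02·24.31·1124)) = 4.606 m/s; Re = ρVD/μ = 4.538e+05; f → 0.02983
  f = 0.02983 → V = 3.771 m/s; Re = 3.716e+05; f → 0.02989
Converged (Δf/f < 1%). With the final f = 0.02989: V = √(2·3.29e+04·0.1762/(0.02989·24.31·1124)) = 3.767 m/s.
Q = V·A = 3.767·(π/4·0.1762²) = 0.09186 m³/s = 330.7 m³/h.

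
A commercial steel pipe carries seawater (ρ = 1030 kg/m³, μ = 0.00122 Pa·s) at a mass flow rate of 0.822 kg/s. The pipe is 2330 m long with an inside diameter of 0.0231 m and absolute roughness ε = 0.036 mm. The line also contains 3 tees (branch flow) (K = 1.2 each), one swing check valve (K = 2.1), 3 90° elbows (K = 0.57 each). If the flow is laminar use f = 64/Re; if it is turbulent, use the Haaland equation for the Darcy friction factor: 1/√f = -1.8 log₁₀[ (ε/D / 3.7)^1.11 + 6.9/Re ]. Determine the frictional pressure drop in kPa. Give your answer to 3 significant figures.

A = πD²/4 = π(0.0231)²/4 = 0.0004191 m²; mean velocity V = ṁ/(ρA) = 0.822/(1030 · 0.0004191) = 1.904 m/s.
Reynolds number Re = ρVD/μ = 1030 · 1.904 · 0.0231 / 0.00122 = 3.714e+04.
Re > 4000 → turbulent. Relative roughness ε/D = 3.6e-05/0.0231 = 0.00156. Haaland: 1/√f = -1.8 log₁₀[(0.00156/3.7)^1.11 + 6.9/3.714e+04] = -1.8 log₁₀[0.000179 + 0.000186] = 6.188, so f = 0.02612.
Total minor-loss coefficient ΣK = 3·1.2 + 1·2.1 + 3·0.57 = 7.41.
ΔP = [f·L/D + ΣK]·(ρV²/2) = [0.02612·2330/0.0231 + 7.41]·(1030·1.904²/2) = [2634 + 7.41]·1867 = 4.933e+06 Pa.
ΔP = 4.933e+06 Pa = 4930 kPa.

ΔP ≈ 4930 kPa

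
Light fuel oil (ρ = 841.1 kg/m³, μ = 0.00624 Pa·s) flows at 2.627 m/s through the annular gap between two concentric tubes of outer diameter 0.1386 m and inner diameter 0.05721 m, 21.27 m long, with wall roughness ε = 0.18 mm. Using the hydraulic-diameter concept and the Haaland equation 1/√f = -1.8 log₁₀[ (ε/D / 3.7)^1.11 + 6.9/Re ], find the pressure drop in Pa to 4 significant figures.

Hydraulic diameter D_h = 4A/P = D_o - D_i = 0.1386 - 0.05721 = 0.08139 m.
Re = ρVD_h/μ = 841.1·2.627·0.08139/0.00624 = 2.882e+04.
ε/D_h = 0.00018/0.08139 = 0.00221; Haaland gives 1/√f = -1.8 log₁₀[0.000264+0.000239] = 5.936, so f = 0.02838.
ΔP = f(L/D_h)(ρV²/2) = 0.02838·21.27/0.08139·2902 = 2.152e+04 Pa.

ΔP ≈ 21520 Pa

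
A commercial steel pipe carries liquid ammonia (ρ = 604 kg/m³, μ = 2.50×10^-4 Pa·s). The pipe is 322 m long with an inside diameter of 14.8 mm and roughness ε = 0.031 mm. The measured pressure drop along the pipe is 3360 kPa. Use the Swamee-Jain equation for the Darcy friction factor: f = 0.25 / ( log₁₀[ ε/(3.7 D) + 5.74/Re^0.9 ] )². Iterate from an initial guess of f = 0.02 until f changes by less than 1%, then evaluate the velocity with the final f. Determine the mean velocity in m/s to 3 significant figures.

V ≈ 4.53 m/s

Rearranging Darcy-Weisbach: V = √(2·ΔP·D/(f·L·ρ)). With ε/D = 3.1e-05/0.0148 = 0.00209, iterate starting from f = 0.02:
  f = 0.02 → V = √(2·3.36e+06·0.0148/(0.02·322·604)) = 5.057 m/s; Re = ρVD/μ = 1.808e+05; f → 0.02484
  f = 0.02484 → V = 4.537 m/s; Re = 1.622e+05; f → 0.02495
Converged (Δf/f < 1%). With the final f = 0.02495: V = √(2·3.36e+06·0.0148/(0.02495·322·604)) = 4.527 m/s.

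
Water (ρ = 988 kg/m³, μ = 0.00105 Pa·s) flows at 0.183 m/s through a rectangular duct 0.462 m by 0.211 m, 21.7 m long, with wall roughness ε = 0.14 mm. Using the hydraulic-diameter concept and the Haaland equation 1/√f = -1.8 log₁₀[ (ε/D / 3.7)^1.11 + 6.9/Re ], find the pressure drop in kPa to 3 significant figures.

Hydraulic diameter D_h = 4A/P = 4·(0.462·0.211)/(2·(0.462+0.211)) = 0.3899/1.346 = 0.2897 m.
Re = ρVD_h/μ = 988·0.183·0.2897/0.00105 = 4.988e+04.
ε/D_h = 0.00014/0.2897 = 0.000483; Haaland gives 1/√f = -1.8 log₁₀[4.88e-05+0.000138] = 6.71, so f = 0.02221.
ΔP = f(L/D_h)(ρV²/2) = 0.02221·21.7/0.2897·16.54 = 27.52 Pa.
ΔP = 0.0275 kPa.

ΔP ≈ 0.0275 kPa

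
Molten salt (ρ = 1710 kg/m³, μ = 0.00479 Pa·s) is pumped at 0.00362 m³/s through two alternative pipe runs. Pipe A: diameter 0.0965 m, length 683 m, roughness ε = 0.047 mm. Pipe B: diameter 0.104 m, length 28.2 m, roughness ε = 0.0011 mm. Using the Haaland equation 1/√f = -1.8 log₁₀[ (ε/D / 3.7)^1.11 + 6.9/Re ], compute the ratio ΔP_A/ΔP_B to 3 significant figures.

Pipe A: V = Q/A = 0.00362/0.007314 = 0.495 m/s; Re = 1.705e+04; ε/D = 0.000487; Haaland → f = 0.02762; ΔP_A = f(L/D)(ρV²/2) = 4.094e+04 Pa.
Pipe B: V = Q/A = 0.00362/0.008495 = 0.4261 m/s; Re = 1.582e+04; ε/D = 1.06e-05; Haaland → f = 0.02734; ΔP_B = f(L/D)(ρV²/2) = 1151 Pa.
ΔP_A/ΔP_B = 4.094e+04/1151 = 35.6.

ΔP_A/ΔP_B ≈ 35.6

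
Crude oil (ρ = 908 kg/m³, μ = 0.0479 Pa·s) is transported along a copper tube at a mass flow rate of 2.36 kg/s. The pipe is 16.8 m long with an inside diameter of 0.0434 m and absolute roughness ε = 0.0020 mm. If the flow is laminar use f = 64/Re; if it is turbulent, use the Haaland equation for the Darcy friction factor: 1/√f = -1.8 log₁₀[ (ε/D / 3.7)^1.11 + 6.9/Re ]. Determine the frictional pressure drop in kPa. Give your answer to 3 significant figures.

ΔP ≈ 24.0 kPa

A = πD²/4 = π(0.0434)²/4 = 0.001479 m²; mean velocity V = ṁ/(ρA) = 2.36/(908 · 0.001479) = 1.757 m/s.
Reynolds number Re = ρVD/μ = 908 · 1.757 · 0.0434 / 0.0479 = 1445.
Re < 2300 → laminar flow, so f = 64/Re = 64/1445 = 0.04428 (the turbulent correlation is not needed).
Darcy-Weisbach: ΔP = f(L/D)(ρV²/2) = 0.04428·(16.8/0.0434)·(908·1.757²/2) = 0.04428·387.1·1401 = 2.402e+04 Pa.
ΔP = 2.402e+04 Pa = 24.0 kPa.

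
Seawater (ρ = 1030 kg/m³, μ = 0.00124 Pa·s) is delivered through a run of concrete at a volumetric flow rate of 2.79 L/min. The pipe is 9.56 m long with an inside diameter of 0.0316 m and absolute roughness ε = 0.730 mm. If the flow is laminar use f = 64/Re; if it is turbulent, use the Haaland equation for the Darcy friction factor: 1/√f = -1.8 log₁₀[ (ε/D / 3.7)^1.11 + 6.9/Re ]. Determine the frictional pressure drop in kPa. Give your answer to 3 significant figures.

Q = 2.79 L/min = 2.79/60000 = 4.65e-05 m³/s.
Cross-sectional area A = πD²/4 = π(0.0316)²/4 = 0.0007843 m²; mean velocity V = Q/A = 4.65e-05/0.0007843 = 0.05929 m/s.
Reynolds number Re = ρVD/μ = 1030 · 0.05929 · 0.0316 / 0.00124 = 1556.
Re < 2300 → laminar flow, so f = 64/Re = 64/1556 = 0.04112 (the turbulent correlation is not needed).
Darcy-Weisbach: ΔP = f(L/D)(ρV²/2) = 0.04112·(9.56/0.0316)·(1030·0.05929²/2) = 0.04112·302.5·1.81 = 22.52 Pa.
ΔP = 22.52 Pa = 0.0225 kPa.

ΔP ≈ 0.0225 kPa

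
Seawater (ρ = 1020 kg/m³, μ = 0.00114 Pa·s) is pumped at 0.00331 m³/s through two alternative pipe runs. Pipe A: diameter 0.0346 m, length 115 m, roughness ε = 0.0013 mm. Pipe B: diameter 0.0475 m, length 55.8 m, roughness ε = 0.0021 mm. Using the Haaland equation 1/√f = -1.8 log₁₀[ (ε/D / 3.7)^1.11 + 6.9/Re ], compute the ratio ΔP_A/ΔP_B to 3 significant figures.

ΔP_A/ΔP_B ≈ 9.41

Pipe A: V = Q/A = 0.00331/0.0009402 = 3.52 m/s; Re = 1.09e+05; ε/D = 3.76e-05; Haaland → f = 0.01767; ΔP_A = f(L/D)(ρV²/2) = 3.712e+05 Pa.
Pipe B: V = Q/A = 0.00331/0.001772 = 1.868 m/s; Re = 7.939e+04; ε/D = 4.42e-05; Haaland → f = 0.01887; ΔP_B = f(L/D)(ρV²/2) = 3.945e+04 Pa.
ΔP_A/ΔP_B = 3.712e+05/3.945e+04 = 9.41.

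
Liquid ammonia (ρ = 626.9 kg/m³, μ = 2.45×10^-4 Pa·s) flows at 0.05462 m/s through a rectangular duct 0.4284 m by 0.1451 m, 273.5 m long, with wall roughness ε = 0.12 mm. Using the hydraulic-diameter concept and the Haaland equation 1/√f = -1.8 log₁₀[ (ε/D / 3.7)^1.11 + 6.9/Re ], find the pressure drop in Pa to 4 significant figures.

Hydraulic diameter D_h = 4A/P = 4·(0.4284·0.1451)/(2·(0.4284+0.1451)) = 0.2486/1.147 = 0.2168 m.
Re = ρVD_h/μ = 626.9·0.05462·0.2168/0.000245 = 3.03e+04.
ε/D_h = 0.00012/0.2168 = 0.000554; Haaland gives 1/√f = -1.8 log₁₀[5.68e-05+0.000228] = 6.383, so f = 0.02455.
ΔP = f(L/D_h)(ρV²/2) = 0.02455·273.5/0.2168·0.9351 = 28.96 Pa.

ΔP ≈ 28.96 Pa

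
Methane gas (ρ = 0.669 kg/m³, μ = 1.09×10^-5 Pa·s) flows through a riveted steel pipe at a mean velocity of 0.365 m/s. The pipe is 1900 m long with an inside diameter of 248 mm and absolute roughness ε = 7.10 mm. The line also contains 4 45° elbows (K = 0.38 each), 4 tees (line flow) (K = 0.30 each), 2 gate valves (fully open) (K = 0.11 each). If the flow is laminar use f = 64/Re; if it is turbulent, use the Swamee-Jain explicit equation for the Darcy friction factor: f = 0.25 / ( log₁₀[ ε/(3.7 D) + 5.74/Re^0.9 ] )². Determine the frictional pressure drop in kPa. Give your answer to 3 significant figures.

ΔP ≈ 0.0216 kPa

Reynolds number Re = ρVD/μ = 0.669 · 0.365 · 0.248 / 1.09e-05 = 5556.
Re > 4000 → turbulent. Relative roughness ε/D = 0.0071/0.248 = 0.0286. Swamee-Jain: f = 0.25/(log₁₀[0.0286/3.7 + 5.74/5556^0.9])² = 0.25/(log₁₀[0.00774 + 0.00245])² = 0.25/(-1.992)² = 0.063.
Total minor-loss coefficient ΣK = 4·0.38 + 4·0.3 + 2·0.11 = 2.94.
ΔP = [f·L/D + ΣK]·(ρV²/2) = [0.063·1900/0.248 + 2.94]·(0.669·0.365²/2) = [482.7 + 2.94]·0.04456 = 21.64 Pa.
ΔP = 21.64 Pa = 0.0216 kPa.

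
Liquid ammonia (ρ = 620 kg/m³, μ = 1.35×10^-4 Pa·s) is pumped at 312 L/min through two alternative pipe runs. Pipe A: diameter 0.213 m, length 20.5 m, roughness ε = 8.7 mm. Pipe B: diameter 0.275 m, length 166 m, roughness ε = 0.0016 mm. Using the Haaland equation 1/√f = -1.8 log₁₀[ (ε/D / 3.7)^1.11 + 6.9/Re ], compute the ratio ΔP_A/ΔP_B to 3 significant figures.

ΔP_A/ΔP_B ≈ 1.66

Pipe A: V = Q/A = 0.0052/0.03563 = 0.1459 m/s; Re = 1.428e+05; ε/D = 0.0408; Haaland → f = 0.06559; ΔP_A = f(L/D)(ρV²/2) = 41.68 Pa.
Pipe B: V = Q/A = 0.0052/0.0594 = 0.08755 m/s; Re = 1.106e+05; ε/D = 5.82e-06; Haaland → f = 0.01748; ΔP_B = f(L/D)(ρV²/2) = 25.07 Pa.
ΔP_A/ΔP_B = 41.68/25.07 = 1.66.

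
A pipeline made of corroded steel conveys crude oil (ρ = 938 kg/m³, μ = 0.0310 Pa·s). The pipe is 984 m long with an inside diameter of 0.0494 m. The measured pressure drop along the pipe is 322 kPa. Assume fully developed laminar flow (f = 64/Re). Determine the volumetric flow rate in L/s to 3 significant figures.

Q ≈ 1.54 L/s

For laminar flow, f = 64/Re with Re = ρVD/μ, so Darcy-Weisbach reduces to ΔP = 32μLV/D². Solving for V: V = ΔP·D²/(32μL) = 3.22e+05·(0.0494)²/(32·0.031·984) = 0.805 m/s.
Check: Re = ρVD/μ = 938·0.805·0.0494/0.031 = 1203 < 2300, so the laminar assumption holds.
Q = V·A = 0.805·(π/4·0.0494²) = 0.001543 m³/s = 1.54 L/s.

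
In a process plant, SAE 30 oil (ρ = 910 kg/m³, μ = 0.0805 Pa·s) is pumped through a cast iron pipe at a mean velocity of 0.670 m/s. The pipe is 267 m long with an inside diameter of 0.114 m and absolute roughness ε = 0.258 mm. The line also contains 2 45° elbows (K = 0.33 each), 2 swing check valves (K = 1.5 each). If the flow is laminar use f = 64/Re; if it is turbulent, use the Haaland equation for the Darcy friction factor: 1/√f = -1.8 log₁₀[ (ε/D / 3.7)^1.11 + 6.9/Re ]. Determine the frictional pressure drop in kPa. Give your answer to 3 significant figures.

Reynolds number Re = ρVD/μ = 910 · 0.67 · 0.114 / 0.0805 = 863.4.
Re < 2300 → laminar flow, so f = 64/Re = 64/863.4 = 0.07412 (the turbulent correlation is not needed).
Total minor-loss coefficient ΣK = 2·0.33 + 2·1.5 = 3.66.
ΔP = [f·L/D + ΣK]·(ρV²/2) = [0.07412·267/0.114 + 3.66]·(910·0.67²/2) = [173.6 + 3.66]·204.2 = 3.621e+04 Pa.
ΔP = 3.621e+04 Pa = 36.2 kPa.

ΔP ≈ 36.2 kPa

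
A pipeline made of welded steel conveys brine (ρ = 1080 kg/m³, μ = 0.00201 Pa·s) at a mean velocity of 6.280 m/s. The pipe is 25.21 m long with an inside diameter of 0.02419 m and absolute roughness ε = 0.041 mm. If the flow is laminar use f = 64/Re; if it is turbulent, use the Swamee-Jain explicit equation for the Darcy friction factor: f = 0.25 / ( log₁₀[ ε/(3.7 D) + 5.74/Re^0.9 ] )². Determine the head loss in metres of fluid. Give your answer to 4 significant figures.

Reynolds number Re = ρVD/μ = 1080 · 6.28 · 0.02419 / 0.00201 = 8.163e+04.
Re > 4000 → turbulent. Relative roughness ε/D = 4.1e-05/0.02419 = 0.00169. Swamee-Jain: f = 0.25/(log₁₀[0.00169/3.7 + 5.74/8.163e+04^0.9])² = 0.25/(log₁₀[0.000458 + 0.000218])² = 0.25/(-3.17)² = 0.02488.
Darcy-Weisbach: ΔP = f(L/D)(ρV²/2) = 0.02488·(25.21/0.02419)·(1080·6.28²/2) = 0.02488·1042·2.13e+04 = 5.521e+05 Pa.
Head loss h_f = ΔP/(ρg) = 5.521e+05/(1080·9.81) = 52.12 m.

h_f ≈ 52.12 m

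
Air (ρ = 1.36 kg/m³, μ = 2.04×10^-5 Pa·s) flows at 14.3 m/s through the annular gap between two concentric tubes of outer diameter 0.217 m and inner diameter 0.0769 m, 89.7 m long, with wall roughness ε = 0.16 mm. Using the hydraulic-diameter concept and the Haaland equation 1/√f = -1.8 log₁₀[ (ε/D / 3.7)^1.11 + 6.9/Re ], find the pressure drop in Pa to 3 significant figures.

ΔP ≈ 1960 Pa

Hydraulic diameter D_h = 4A/P = D_o - D_i = 0.217 - 0.0769 = 0.1401 m.
Re = ρVD_h/μ = 1.36·14.3·0.1401/2.04e-05 = 1.336e+05.
ε/D_h = 0.00016/0.1401 = 0.00114; Haaland gives 1/√f = -1.8 log₁₀[0.000127+5.17e-05] = 6.747, so f = 0.02197.
ΔP = f(L/D_h)(ρV²/2) = 0.02197·89.7/0.1401·139.1 = 1956 Pa.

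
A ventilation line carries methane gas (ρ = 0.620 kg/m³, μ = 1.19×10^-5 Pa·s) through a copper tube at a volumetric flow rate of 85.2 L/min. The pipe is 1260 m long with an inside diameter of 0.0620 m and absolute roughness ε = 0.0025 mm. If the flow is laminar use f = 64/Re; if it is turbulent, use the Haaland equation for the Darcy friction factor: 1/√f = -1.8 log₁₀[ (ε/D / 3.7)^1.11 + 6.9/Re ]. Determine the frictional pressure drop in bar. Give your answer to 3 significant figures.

Q = 85.2 L/min = 85.2/60000 = 0.00142 m³/s.
Cross-sectional area A = πD²/4 = π(0.062)²/4 = 0.003019 m²; mean velocity V = Q/A = 0.00142/0.003019 = 0.4703 m/s.
Reynolds number Re = ρVD/μ = 0.62 · 0.4703 · 0.062 / 1.19e-05 = 1519.
Re < 2300 → laminar flow, so f = 64/Re = 64/1519 = 0.04212 (the turbulent correlation is not needed).
Darcy-Weisbach: ΔP = f(L/D)(ρV²/2) = 0.04212·(1260/0.062)·(0.62·0.4703²/2) = 0.04212·2.032e+04·0.06858 = 58.71 Pa.
ΔP = 58.71 Pa = 5.87×10^-4 bar.

ΔP ≈ 5.87×10^-4 bar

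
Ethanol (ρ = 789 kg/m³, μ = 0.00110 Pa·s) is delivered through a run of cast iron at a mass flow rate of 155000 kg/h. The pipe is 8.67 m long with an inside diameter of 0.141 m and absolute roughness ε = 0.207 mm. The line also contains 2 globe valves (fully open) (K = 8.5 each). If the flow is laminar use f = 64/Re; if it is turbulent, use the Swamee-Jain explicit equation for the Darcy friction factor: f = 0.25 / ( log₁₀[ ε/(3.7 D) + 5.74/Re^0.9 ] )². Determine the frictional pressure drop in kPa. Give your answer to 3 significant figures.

ṁ = 155000 kg/h = 155000/3600 = 43.06 kg/s.
A = πD²/4 = π(0.141)²/4 = 0.01561 m²; mean velocity V = ṁ/(ρA) = 43.06/(789 · 0.01561) = 3.495 m/s.
Reynolds number Re = ρVD/μ = 789 · 3.495 · 0.141 / 0.0011 = 3.534e+05.
Re > 4000 → turbulent. Relative roughness ε/D = 0.000207/0.141 = 0.00147. Swamee-Jain: f = 0.25/(log₁₀[0.00147/3.7 + 5.74/3.534e+05^0.9])² = 0.25/(log₁₀[0.000397 + 5.83e-05])² = 0.25/(-3.342)² = 0.02238.
Total minor-loss coefficient ΣK = 2·8.5 = 17.
ΔP = [f·L/D + ΣK]·(ρV²/2) = [0.02238·8.67/0.141 + 17]·(789·3.495²/2) = [1.376 + 17]·4818 = 8.854e+04 Pa.
ΔP = 8.854e+04 Pa = 88.5 kPa.

ΔP ≈ 88.5 kPa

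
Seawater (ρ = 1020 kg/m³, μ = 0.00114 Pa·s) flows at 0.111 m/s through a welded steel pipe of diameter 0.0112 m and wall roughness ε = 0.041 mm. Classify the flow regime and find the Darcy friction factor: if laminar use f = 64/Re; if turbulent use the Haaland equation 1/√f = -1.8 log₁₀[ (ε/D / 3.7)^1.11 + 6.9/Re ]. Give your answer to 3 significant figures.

f ≈ 0.0575

Re = ρVD/μ = 1020·0.111·0.0112/0.00114 = 1112.
Re < 2300 → laminar, so f = 64/Re = 0.05754 (roughness is irrelevant in laminar flow).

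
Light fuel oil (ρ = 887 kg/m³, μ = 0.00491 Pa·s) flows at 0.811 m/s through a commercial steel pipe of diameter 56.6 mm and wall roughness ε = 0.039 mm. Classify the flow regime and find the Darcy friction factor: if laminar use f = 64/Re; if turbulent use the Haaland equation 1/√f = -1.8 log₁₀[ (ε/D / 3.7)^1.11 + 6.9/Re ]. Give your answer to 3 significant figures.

f ≈ 0.0333

Re = ρVD/μ = 887·0.811·0.0566/0.00491 = 8292.
Re > 4000 → turbulent. ε/D = 3.9e-05/0.0566 = 0.000689; Haaland: 1/√f = -1.8 log₁₀[7.24e-05 + 0.000832] = 5.478, so f = 0.03332.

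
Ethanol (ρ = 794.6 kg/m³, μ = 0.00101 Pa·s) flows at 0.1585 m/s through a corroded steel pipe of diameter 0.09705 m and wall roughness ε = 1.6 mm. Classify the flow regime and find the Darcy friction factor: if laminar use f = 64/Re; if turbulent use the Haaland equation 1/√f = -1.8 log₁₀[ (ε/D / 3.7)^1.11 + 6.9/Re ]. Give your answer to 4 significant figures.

f ≈ 0.04864

Re = ρVD/μ = 794.6·0.1585·0.09705/0.00101 = 1.21e+04.
Re > 4000 → turbulent. ε/D = 0.0016/0.09705 = 0.0165; Haaland: 1/√f = -1.8 log₁₀[0.00246 + 0.00057] = 4.534, so f = 0.04864.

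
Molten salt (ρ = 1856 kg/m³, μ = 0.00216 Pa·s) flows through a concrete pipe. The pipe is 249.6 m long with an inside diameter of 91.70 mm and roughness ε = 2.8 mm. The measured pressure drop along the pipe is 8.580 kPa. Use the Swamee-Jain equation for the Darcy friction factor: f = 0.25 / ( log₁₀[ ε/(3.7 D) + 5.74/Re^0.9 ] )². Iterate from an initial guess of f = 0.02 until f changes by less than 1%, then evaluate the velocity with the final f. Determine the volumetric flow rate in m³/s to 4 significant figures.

Rearranging Darcy-Weisbach: V = √(2·ΔP·D/(f·L·ρ)). With ε/D = 0.0028/0.0917 = 0.0305, iterate starting from f = 0.02:
  f = 0.02 → V = √(2·8580·0.0917/(0.02·249.6·1856)) = 0.4121 m/s; Re = ρVD/μ = 3.247e+04; f → 0.05903
  f = 0.05903 → V = 0.2399 m/s; Re = 1.89e+04; f → 0.05992
  f = 0.05992 → V = 0.2381 m/s; Re = 1.876e+04; f → 0.05994
Converged (Δf/f < 1%). With the final f = 0.05994: V = √(2·8580·0.0917/(0.05994·249.6·1856)) = 0.2381 m/s.
Q = V·A = 0.2381·(π/4·0.0917²) = 0.001572 m³/s = 0.001572 m³/s.

Q ≈ 0.001572 m³/s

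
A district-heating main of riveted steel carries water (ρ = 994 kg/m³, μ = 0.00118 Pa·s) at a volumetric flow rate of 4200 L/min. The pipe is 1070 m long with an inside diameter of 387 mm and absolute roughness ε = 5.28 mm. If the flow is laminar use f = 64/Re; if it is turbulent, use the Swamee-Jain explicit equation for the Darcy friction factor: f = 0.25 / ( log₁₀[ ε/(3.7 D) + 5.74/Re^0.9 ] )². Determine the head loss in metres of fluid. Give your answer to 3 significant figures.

Q = 4200 L/min = 4200/60000 = 0.07 m³/s.
Cross-sectional area A = πD²/4 = π(0.387)²/4 = 0.1176 m²; mean velocity V = Q/A = 0.07/0.1176 = 0.5951 m/s.
Reynolds number Re = ρVD/μ = 994 · 0.5951 · 0.387 / 0.00118 = 1.94e+05.
Re > 4000 → turbulent. Relative roughness ε/D = 0.00528/0.387 = 0.0136. Swamee-Jain: f = 0.25/(log₁₀[0.0136/3.7 + 5.74/1.94e+05^0.9])² = 0.25/(log₁₀[0.00369 + 0.0001])² = 0.25/(-2.422)² = 0.04263.
Darcy-Weisbach: ΔP = f(L/D)(ρV²/2) = 0.04263·(1070/0.387)·(994·0.5951²/2) = 0.04263·2765·176 = 2.075e+04 Pa.
Head loss h_f = ΔP/(ρg) = 2.075e+04/(994·9.81) = 2.13 m.

h_f ≈ 2.13 m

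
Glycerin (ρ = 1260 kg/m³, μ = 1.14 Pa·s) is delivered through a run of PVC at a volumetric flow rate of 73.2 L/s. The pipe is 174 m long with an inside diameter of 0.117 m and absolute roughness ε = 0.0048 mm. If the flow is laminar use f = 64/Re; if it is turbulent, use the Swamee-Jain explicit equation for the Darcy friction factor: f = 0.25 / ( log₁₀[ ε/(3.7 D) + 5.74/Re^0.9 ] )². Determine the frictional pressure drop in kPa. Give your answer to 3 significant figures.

ΔP ≈ 3160 kPa

Q = 73.2 L/s = 73.2/1000 = 0.0732 m³/s.
Cross-sectional area A = πD²/4 = π(0.117)²/4 = 0.01075 m²; mean velocity V = Q/A = 0.0732/0.01075 = 6.808 m/s.
Reynolds number Re = ρVD/μ = 1260 · 6.808 · 0.117 / 1.14 = 880.4.
Re < 2300 → laminar flow, so f = 64/Re = 64/880.4 = 0.07269 (the turbulent correlation is not needed).
Darcy-Weisbach: ΔP = f(L/D)(ρV²/2) = 0.07269·(174/0.117)·(1260·6.808²/2) = 0.07269·1487·2.92e+04 = 3.157e+06 Pa.
ΔP = 3.157e+06 Pa = 3160 kPa.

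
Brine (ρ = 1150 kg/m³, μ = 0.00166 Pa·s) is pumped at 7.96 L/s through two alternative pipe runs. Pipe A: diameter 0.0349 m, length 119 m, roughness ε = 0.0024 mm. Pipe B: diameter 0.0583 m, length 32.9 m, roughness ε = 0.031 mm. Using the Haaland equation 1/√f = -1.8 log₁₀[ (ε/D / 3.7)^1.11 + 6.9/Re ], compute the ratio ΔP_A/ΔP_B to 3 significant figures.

ΔP_A/ΔP_B ≈ 38.0

Pipe A: V = Q/A = 0.00796/0.0009566 = 8.321 m/s; Re = 2.012e+05; ε/D = 6.88e-05; Haaland → f = 0.01595; ΔP_A = f(L/D)(ρV²/2) = 2.165e+06 Pa.
Pipe B: V = Q/A = 0.00796/0.002669 = 2.982 m/s; Re = 1.204e+05; ε/D = 0.000532; Haaland → f = 0.01976; ΔP_B = f(L/D)(ρV²/2) = 5.7e+04 Pa.
ΔP_A/ΔP_B = 2.165e+06/5.7e+04 = 38.0.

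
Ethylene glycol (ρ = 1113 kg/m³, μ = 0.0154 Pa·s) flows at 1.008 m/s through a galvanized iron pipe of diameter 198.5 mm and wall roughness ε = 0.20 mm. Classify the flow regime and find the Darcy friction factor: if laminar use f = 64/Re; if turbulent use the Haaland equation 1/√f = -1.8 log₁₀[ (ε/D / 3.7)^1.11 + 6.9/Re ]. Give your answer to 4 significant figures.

f ≈ 0.02957

Re = ρVD/μ = 1113·1.008·0.1985/0.0154 = 1.446e+04.
Re > 4000 → turbulent. ε/D = 0.0002/0.1985 = 0.00101; Haaland: 1/√f = -1.8 log₁₀[0.00011 + 0.000477] = 5.816, so f = 0.02957.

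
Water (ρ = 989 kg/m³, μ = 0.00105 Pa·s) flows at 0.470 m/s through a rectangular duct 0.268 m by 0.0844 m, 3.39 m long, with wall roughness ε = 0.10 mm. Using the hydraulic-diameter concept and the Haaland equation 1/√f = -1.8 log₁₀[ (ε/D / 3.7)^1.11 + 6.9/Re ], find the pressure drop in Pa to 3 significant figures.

Hydraulic diameter D_h = 4A/P = 4·(0.268·0.0844)/(2·(0.268+0.0844)) = 0.09048/0.7048 = 0.1284 m.
Re = ρVD_h/μ = 989·0.47·0.1284/0.00105 = 5.683e+04.
ε/D_h = 0.0001/0.1284 = 0.000779; Haaland gives 1/√f = -1.8 log₁₀[8.3e-05+0.000121] = 6.641, so f = 0.02267.
ΔP = f(L/D_h)(ρV²/2) = 0.02267·3.39/0.1284·109.2 = 65.4 Pa.

ΔP ≈ 65.4 Pa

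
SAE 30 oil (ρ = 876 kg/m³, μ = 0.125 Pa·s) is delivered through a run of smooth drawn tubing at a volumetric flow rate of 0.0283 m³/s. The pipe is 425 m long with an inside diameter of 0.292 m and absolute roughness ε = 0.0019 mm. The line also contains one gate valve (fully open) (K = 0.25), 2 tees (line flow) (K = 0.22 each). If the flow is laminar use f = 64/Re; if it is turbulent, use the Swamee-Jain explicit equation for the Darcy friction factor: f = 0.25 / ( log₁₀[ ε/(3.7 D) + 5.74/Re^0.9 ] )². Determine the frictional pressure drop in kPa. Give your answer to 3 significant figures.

ΔP ≈ 8.48 kPa

Cross-sectional area A = πD²/4 = π(0.292)²/4 = 0.06697 m²; mean velocity V = Q/A = 0.0283/0.06697 = 0.4226 m/s.
Reynolds number Re = ρVD/μ = 876 · 0.4226 · 0.292 / 0.125 = 864.8.
Re < 2300 → laminar flow, so f = 64/Re = 64/864.8 = 0.07401 (the turbulent correlation is not needed).
Total minor-loss coefficient ΣK = 1·0.25 + 2·0.22 = 0.69.
ΔP = [f·L/D + ΣK]·(ρV²/2) = [0.07401·425/0.292 + 0.69]·(876·0.4226²/2) = [107.7 + 0.69]·78.22 = 8480 Pa.
ΔP = 8480 Pa = 8.48 kPa.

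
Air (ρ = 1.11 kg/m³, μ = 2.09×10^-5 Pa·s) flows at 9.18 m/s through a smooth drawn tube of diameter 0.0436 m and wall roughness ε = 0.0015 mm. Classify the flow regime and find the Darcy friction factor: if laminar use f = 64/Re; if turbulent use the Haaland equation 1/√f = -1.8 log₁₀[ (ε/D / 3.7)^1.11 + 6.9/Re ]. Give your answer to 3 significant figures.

f ≈ 0.0254

Re = ρVD/μ = 1.11·9.18·0.0436/2.09e-05 = 2.126e+04.
Re > 4000 → turbulent. ε/D = 1.5e-06/0.0436 = 3.44e-05; Haaland: 1/√f = -1.8 log₁₀[2.6e-06 + 0.000325] = 6.273, so f = 0.02541.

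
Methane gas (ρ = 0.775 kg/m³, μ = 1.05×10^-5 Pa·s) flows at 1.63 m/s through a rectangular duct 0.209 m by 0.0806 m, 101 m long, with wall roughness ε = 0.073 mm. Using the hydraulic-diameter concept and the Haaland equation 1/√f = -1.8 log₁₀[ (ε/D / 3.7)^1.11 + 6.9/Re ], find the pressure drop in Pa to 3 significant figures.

Hydraulic diameter D_h = 4A/P = 4·(0.209·0.0806)/(2·(0.209+0.0806)) = 0.06738/0.5792 = 0.1163 m.
Re = ρVD_h/μ = 0.775·1.63·0.1163/1.05e-05 = 1.4e+04.
ε/D_h = 7.3e-05/0.1163 = 0.000627; Haaland gives 1/√f = -1.8 log₁₀[6.53e-05+0.000493] = 5.856, so f = 0.02916.
ΔP = f(L/D_h)(ρV²/2) = 0.02916·101/0.1163·1.03 = 26.07 Pa.

ΔP ≈ 26.1 Pa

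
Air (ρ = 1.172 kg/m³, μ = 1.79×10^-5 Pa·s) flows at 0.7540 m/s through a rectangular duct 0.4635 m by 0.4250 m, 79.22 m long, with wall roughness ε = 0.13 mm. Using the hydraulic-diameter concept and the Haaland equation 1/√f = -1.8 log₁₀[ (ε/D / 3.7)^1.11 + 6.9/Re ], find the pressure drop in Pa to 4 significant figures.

ΔP ≈ 1.531 Pa

Hydraulic diameter D_h = 4A/P = 4·(0.4635·0.425)/(2·(0.4635+0.425)) = 0.788/1.777 = 0.4434 m.
Re = ρVD_h/μ = 1.172·0.754·0.4434/1.79e-05 = 2.189e+04.
ε/D_h = 0.00013/0.4434 = 0.000293; Haaland gives 1/√f = -1.8 log₁₀[2.8e-05+0.000315] = 6.236, so f = 0.02572.
ΔP = f(L/D_h)(ρV²/2) = 0.02572·79.22/0.4434·0.3332 = 1.531 Pa.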